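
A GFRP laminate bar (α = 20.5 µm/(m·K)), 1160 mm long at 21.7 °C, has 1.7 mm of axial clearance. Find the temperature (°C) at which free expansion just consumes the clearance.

93.2 °C

α·L₀·ΔT = 1.7 mm ⇒ ΔT = 1.7 / (20.5×10⁻⁶ × 1160.0) = 71.49 K.
T = 21.7 + 71.49 = 93.19 °C.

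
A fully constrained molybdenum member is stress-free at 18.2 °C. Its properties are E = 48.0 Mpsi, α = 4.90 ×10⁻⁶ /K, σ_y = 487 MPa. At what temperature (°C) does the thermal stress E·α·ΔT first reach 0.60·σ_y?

E = 48.0 Mpsi = 330.9 GPa.
E·α·ΔT = 292.2 MPa ⇒ ΔT = 292.2 / (330.9×10³ × 4.90×10⁻⁶) = 180.2 K.
T = 18.2 + 180.2 = 198.4 °C.

198 °C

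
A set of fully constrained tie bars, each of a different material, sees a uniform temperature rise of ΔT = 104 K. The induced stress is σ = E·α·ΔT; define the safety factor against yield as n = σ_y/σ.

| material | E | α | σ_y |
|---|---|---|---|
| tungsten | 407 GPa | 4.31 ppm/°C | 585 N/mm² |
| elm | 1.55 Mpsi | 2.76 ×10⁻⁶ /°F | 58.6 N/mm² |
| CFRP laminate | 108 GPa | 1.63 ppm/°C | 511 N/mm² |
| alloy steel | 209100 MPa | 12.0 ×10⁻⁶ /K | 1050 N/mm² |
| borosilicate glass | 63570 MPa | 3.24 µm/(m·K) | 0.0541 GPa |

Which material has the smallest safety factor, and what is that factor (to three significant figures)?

borosilicate glass, n = 2.53

With everything in SI (GPa, ×10⁻⁶/K, MPa):
  tungsten: E = 407.0, α = 4.31, σ_y = 585.0 → σ = 182 MPa, n = 3.21
  elm: E = 10.69, α = 4.97, σ_y = 58.60 → σ = 5.52 MPa, n = 10.6
  CFRP laminate: E = 108.0, α = 1.63, σ_y = 511.0 → σ = 18.3 MPa, n = 27.9
  alloy steel: E = 209.1, α = 12.0, σ_y = 1050 → σ = 261 MPa, n = 4.02
  borosilicate glass: E = 63.57, α = 3.24, σ_y = 54.10 → σ = 21.4 MPa, n = 2.53
The minimum is borosilicate glass at n = 2.53.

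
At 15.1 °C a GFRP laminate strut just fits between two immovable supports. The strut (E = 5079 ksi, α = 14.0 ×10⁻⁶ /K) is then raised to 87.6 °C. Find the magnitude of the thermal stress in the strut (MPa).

35.5 MPa

E = 5079 ksi = 35.02 GPa.
ΔT = 72.50 K. Constrained thermal stress σ = E·α·ΔT = 35.02×10³ MPa × 14.0×10⁻⁶ × 72.50 = 35.5 MPa (compressive).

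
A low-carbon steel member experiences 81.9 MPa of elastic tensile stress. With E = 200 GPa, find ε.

ε = σ/E = 81.9 / 200000 = 4.10×10⁻⁴.

4.10×10⁻⁴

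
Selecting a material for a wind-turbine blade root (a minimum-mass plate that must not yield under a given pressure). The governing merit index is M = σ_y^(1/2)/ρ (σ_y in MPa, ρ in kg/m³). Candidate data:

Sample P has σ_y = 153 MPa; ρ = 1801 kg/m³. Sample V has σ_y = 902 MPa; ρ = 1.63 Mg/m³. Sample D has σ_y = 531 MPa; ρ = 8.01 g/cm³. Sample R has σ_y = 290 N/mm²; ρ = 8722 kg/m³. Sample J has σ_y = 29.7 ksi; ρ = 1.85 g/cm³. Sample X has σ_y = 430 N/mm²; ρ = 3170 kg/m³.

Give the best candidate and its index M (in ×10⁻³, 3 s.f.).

sample V, M = 18.4×10⁻³

In SI units:
  sample P: σ_y = 153.0 MPa, ρ = 1801 kg/m³
  sample V: σ_y = 902.0 MPa, ρ = 1630 kg/m³
  sample D: σ_y = 531.0 MPa, ρ = 8010 kg/m³
  sample R: σ_y = 290.0 MPa, ρ = 8722 kg/m³
  sample J: σ_y = 204.8 MPa, ρ = 1850 kg/m³
  sample X: σ_y = 430.0 MPa, ρ = 3170 kg/m³
  sample V: M = 18.4×10⁻³
  sample J: M = 7.74×10⁻³
  sample P: M = 6.87×10⁻³
  sample X: M = 6.54×10⁻³
  sample D: M = 2.88×10⁻³
  sample R: M = 1.95×10⁻³
Sample V has the largest M.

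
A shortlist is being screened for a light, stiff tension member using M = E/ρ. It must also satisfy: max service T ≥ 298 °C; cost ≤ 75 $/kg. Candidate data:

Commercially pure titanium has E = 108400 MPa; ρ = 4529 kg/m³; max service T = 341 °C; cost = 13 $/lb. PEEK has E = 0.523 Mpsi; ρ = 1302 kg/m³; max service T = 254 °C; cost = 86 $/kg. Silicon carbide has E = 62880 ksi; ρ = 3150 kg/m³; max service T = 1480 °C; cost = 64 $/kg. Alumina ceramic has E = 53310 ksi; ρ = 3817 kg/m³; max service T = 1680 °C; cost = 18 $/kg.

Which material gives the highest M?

silicon carbide

Screen on constraints: max service T ≥ 298 °C; cost ≤ 75 $/kg. Survivors: commercially pure titanium, silicon carbide, alumina ceramic.
Normalizing units and computing the index:
  commercially pure titanium: E = 108.4 GPa, ρ = 4529 kg/m³
  silicon carbide: E = 433.5 GPa, ρ = 3150 kg/m³
  alumina ceramic: E = 367.6 GPa, ρ = 3817 kg/m³
  silicon carbide: M = 138 MN·m/kg
  alumina ceramic: M = 96.3 MN·m/kg
  commercially pure titanium: M = 23.9 MN·m/kg
Silicon carbide has the largest M.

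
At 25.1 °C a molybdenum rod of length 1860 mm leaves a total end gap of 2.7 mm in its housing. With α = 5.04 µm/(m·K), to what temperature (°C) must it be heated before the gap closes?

313 °C

α·L₀·ΔT = 2.7 mm ⇒ ΔT = 2.7 / (5.04×10⁻⁶ × 1860.0) = 288.0 K.
T = 25.1 + 288.0 = 313.1 °C.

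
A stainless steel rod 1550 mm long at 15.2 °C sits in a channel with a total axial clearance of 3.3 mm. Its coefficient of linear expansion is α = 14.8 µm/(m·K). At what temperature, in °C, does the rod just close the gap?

159 °C

α·L₀·ΔT = 3.3 mm ⇒ ΔT = 3.3 / (14.8×10⁻⁶ × 1550.0) = 143.9 K.
T = 15.2 + 143.9 = 159.1 °C.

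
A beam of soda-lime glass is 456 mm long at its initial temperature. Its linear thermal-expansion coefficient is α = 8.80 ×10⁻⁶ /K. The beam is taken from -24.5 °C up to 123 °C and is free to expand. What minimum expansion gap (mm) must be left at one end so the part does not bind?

ΔT = 123 − (-24.5) = 147.5 K.
ΔL = α·L₀·ΔT = 8.80×10⁻⁶ × 456 mm × 147.5 K = 0.592 mm.

0.592 mm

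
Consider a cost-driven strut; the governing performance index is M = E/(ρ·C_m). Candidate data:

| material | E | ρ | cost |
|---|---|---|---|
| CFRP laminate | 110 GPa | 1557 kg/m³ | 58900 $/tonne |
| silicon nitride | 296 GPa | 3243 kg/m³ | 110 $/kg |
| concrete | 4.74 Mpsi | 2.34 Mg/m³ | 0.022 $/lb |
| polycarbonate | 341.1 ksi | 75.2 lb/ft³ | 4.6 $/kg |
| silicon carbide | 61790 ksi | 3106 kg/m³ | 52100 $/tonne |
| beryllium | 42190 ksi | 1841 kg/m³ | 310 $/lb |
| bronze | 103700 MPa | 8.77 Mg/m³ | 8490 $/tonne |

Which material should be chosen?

Normalizing units and computing the index:
  CFRP laminate: E = 110.0 GPa, ρ = 1557 kg/m³, cost = 58.90 $/kg
  silicon nitride: E = 296.0 GPa, ρ = 3243 kg/m³, cost = 110.0 $/kg
  concrete: E = 32.68 GPa, ρ = 2340 kg/m³, cost = 0.04850 $/kg
  polycarbonate: E = 2.352 GPa, ρ = 1205 kg/m³, cost = 4.600 $/kg
  silicon carbide: E = 426.0 GPa, ρ = 3106 kg/m³, cost = 52.10 $/kg
  beryllium: E = 290.9 GPa, ρ = 1841 kg/m³, cost = 683.4 $/kg
  bronze: E = 103.7 GPa, ρ = 8770 kg/m³, cost = 8.490 $/kg
  concrete: M = 288 MN·m per $
  silicon carbide: M = 2.63 MN·m per $
  bronze: M = 1.39 MN·m per $
  CFRP laminate: M = 1.20 MN·m per $
  silicon nitride: M = 0.830 MN·m per $
  polycarbonate: M = 0.424 MN·m per $
  beryllium: M = 0.231 MN·m per $
Highest index: concrete.

concrete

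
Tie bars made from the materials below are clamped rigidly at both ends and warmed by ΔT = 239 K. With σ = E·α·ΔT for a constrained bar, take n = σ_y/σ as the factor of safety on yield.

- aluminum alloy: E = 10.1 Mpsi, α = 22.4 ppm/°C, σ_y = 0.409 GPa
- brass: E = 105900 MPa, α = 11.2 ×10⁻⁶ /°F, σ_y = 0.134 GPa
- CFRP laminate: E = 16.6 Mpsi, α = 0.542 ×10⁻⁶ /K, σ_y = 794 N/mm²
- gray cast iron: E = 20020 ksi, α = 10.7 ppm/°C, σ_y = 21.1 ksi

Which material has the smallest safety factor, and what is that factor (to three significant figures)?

Per material, after unit conversion:
  aluminum alloy: E = 69.64, α = 22.4, σ_y = 409.0 → σ = 373 MPa, n = 1.10
  brass: E = 105.9, α = 20.2, σ_y = 134.0 → σ = 510 MPa, n = 0.263
  CFRP laminate: E = 114.5, α = 0.542, σ_y = 794.0 → σ = 14.8 MPa, n = 53.6
  gray cast iron: E = 138.0, α = 10.7, σ_y = 145.5 → σ = 353 MPa, n = 0.412
The minimum is brass at n = 0.263.

brass, n = 0.263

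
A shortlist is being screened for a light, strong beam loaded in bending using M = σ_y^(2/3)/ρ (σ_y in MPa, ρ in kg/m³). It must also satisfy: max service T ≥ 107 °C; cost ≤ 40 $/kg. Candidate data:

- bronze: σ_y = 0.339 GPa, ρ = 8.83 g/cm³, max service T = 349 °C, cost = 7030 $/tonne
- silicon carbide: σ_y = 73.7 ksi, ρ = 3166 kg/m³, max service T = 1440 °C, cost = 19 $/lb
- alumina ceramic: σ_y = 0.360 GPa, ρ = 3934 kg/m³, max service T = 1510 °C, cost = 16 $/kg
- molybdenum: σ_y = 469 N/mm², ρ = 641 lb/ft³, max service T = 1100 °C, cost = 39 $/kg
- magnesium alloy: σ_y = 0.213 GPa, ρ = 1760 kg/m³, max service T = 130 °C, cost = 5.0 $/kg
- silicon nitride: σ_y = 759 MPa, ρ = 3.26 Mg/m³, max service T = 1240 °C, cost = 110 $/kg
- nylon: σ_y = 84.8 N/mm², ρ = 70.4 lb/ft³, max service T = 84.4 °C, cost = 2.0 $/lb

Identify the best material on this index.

magnesium alloy

Screen on constraints: max service T ≥ 107 °C; cost ≤ 40 $/kg. Survivors: bronze, alumina ceramic, molybdenum, magnesium alloy.
Normalizing units and computing the index:
  bronze: σ_y = 339.0 MPa, ρ = 8830 kg/m³
  alumina ceramic: σ_y = 360.0 MPa, ρ = 3934 kg/m³
  molybdenum: σ_y = 469.0 MPa, ρ = 10270 kg/m³
  magnesium alloy: σ_y = 213.0 MPa, ρ = 1760 kg/m³
  magnesium alloy: M = 20.3×10⁻³
  alumina ceramic: M = 12.9×10⁻³
  molybdenum: M = 5.88×10⁻³
  bronze: M = 5.51×10⁻³
Magnesium alloy has the largest M.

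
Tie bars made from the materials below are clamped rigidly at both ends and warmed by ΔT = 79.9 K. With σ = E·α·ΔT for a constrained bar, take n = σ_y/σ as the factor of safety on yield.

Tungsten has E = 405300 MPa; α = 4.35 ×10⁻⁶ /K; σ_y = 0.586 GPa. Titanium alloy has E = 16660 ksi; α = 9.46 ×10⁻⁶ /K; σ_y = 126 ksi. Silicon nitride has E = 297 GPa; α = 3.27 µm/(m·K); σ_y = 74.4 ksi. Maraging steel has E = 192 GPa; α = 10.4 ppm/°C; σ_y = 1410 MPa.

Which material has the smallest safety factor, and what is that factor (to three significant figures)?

Converting E to GPa, α to ×10⁻⁶/K, σ_y to MPa, then σ and n for each:
  tungsten: E = 405.3, α = 4.35, σ_y = 586.0 → σ = 141 MPa, n = 4.16
  titanium alloy: E = 114.9, α = 9.46, σ_y = 868.7 → σ = 86.8 MPa, n = 10.0
  silicon nitride: E = 297.0, α = 3.27, σ_y = 513.0 → σ = 77.6 MPa, n = 6.61
  maraging steel: E = 192.0, α = 10.4, σ_y = 1410 → σ = 160 MPa, n = 8.84
Smallest n: tungsten with n = 4.16.

tungsten, n = 4.16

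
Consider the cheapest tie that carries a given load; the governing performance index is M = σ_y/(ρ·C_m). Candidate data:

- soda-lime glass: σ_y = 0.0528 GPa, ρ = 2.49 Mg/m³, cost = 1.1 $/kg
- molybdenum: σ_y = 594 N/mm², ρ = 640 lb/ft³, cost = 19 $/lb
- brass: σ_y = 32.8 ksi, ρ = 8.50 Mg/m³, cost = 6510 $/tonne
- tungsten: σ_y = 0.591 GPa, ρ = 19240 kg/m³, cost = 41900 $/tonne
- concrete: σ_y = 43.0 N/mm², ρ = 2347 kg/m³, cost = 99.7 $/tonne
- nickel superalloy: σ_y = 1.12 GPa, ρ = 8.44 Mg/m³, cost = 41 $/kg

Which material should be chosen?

concrete

Normalizing units and computing the index:
  soda-lime glass: σ_y = 52.80 MPa, ρ = 2490 kg/m³, cost = 1.100 $/kg
  molybdenum: σ_y = 594.0 MPa, ρ = 10250 kg/m³, cost = 41.89 $/kg
  brass: σ_y = 226.1 MPa, ρ = 8500 kg/m³, cost = 6.510 $/kg
  tungsten: σ_y = 591.0 MPa, ρ = 19240 kg/m³, cost = 41.90 $/kg
  concrete: σ_y = 43.00 MPa, ρ = 2347 kg/m³, cost = 0.09970 $/kg
  nickel superalloy: σ_y = 1120 MPa, ρ = 8440 kg/m³, cost = 41.00 $/kg
  concrete: M = 184 kN·m per $
  soda-lime glass: M = 19.3 kN·m per $
  brass: M = 4.09 kN·m per $
  nickel superalloy: M = 3.24 kN·m per $
  molybdenum: M = 1.38 kN·m per $
  tungsten: M = 0.733 kN·m per $
Highest index: concrete.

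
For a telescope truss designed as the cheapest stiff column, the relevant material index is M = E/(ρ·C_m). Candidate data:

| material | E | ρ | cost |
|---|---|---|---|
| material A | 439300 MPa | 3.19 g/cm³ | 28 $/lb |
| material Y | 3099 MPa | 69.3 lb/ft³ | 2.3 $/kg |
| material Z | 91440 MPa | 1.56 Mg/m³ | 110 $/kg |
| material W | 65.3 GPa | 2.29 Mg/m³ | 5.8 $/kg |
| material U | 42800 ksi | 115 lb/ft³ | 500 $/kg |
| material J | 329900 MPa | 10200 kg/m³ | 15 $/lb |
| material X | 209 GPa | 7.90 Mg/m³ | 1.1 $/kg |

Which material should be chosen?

Convert each candidate to consistent units, then evaluate M:
  material A: E = 439.3 GPa, ρ = 3190 kg/m³, cost = 61.73 $/kg
  material Y: E = 3.099 GPa, ρ = 1110 kg/m³, cost = 2.300 $/kg
  material Z: E = 91.44 GPa, ρ = 1560 kg/m³, cost = 110.0 $/kg
  material W: E = 65.30 GPa, ρ = 2290 kg/m³, cost = 5.800 $/kg
  material U: E = 295.1 GPa, ρ = 1842 kg/m³, cost = 500.0 $/kg
  material J: E = 329.9 GPa, ρ = 10200 kg/m³, cost = 33.07 $/kg
  material X: E = 209.0 GPa, ρ = 7900 kg/m³, cost = 1.100 $/kg
  material X: M = 24.1 MN·m per $
  material W: M = 4.92 MN·m per $
  material A: M = 2.23 MN·m per $
  material Y: M = 1.21 MN·m per $
  material J: M = 0.978 MN·m per $
  material Z: M = 0.533 MN·m per $
  material U: M = 0.320 MN·m per $
Material X ranks first.

material X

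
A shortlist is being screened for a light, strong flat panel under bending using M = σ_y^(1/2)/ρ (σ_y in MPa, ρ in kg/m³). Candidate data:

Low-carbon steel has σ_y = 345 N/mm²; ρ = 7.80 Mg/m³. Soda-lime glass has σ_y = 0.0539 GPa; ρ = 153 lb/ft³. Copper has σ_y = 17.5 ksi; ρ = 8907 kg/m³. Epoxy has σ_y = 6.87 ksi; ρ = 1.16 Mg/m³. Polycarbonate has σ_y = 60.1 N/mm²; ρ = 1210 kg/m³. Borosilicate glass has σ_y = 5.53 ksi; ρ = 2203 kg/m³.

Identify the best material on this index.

In SI units:
  low-carbon steel: σ_y = 345.0 MPa, ρ = 7800 kg/m³
  soda-lime glass: σ_y = 53.90 MPa, ρ = 2451 kg/m³
  copper: σ_y = 120.7 MPa, ρ = 8907 kg/m³
  epoxy: σ_y = 47.37 MPa, ρ = 1160 kg/m³
  polycarbonate: σ_y = 60.10 MPa, ρ = 1210 kg/m³
  borosilicate glass: σ_y = 38.13 MPa, ρ = 2203 kg/m³
  polycarbonate: M = 6.41×10⁻³
  epoxy: M = 5.93×10⁻³
  soda-lime glass: M = 3.00×10⁻³
  borosilicate glass: M = 2.80×10⁻³
  low-carbon steel: M = 2.38×10⁻³
  copper: M = 1.23×10⁻³
Highest index: polycarbonate.

polycarbonate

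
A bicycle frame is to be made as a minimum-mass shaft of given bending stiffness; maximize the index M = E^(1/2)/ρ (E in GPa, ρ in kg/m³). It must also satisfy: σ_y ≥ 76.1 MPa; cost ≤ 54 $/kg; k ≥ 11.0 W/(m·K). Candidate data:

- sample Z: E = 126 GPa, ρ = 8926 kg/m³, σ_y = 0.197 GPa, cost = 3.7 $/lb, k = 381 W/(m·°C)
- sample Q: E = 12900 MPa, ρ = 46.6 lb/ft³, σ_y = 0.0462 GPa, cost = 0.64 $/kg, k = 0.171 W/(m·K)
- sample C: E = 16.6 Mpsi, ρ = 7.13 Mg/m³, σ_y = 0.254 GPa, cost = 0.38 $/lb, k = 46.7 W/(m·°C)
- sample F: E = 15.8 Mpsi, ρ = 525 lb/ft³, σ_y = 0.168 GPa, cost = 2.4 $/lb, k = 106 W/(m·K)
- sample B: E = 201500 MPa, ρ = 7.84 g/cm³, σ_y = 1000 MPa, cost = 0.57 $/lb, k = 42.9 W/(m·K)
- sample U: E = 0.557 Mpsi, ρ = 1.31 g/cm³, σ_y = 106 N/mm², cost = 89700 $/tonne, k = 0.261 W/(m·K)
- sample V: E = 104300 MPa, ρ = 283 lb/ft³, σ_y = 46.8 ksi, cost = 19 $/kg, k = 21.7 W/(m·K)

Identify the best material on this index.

Screen on constraints: σ_y ≥ 76.1 MPa; cost ≤ 54 $/kg; k ≥ 11.0 W/(m·K). Survivors: sample Z, sample C, sample F, sample B, sample V.
Normalizing units and computing the index:
  sample Z: E = 126.0 GPa, ρ = 8926 kg/m³
  sample C: E = 114.5 GPa, ρ = 7130 kg/m³
  sample F: E = 108.9 GPa, ρ = 8410 kg/m³
  sample B: E = 201.5 GPa, ρ = 7840 kg/m³
  sample V: E = 104.3 GPa, ρ = 4533 kg/m³
  sample V: M = 2.25×10⁻³
  sample B: M = 1.81×10⁻³
  sample C: M = 1.50×10⁻³
  sample Z: M = 1.26×10⁻³
  sample F: M = 1.24×10⁻³
Sample V ranks first.

sample V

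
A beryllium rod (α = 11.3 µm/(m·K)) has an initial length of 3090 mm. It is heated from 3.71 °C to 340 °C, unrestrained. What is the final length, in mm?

ΔT = 340 − 3.71 = 336.3 K.
ΔL = α·L₀·ΔT = 11.3×10⁻⁶ × 3090 mm × 336.3 K = 11.7 mm.
L = L₀ + ΔL = 3090 + 11.7 = 3101.7 mm.

3101.7 mm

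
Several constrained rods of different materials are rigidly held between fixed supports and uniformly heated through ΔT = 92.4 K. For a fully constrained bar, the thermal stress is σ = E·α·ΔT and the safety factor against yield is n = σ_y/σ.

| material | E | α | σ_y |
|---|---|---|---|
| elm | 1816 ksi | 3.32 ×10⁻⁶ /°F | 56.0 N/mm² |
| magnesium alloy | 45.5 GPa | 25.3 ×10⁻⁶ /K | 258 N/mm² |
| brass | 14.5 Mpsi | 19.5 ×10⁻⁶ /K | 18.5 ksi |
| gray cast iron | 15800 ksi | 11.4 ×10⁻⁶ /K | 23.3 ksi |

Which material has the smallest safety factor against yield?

Converting E to GPa, α to ×10⁻⁶/K, σ_y to MPa, then σ and n for each:
  elm: E = 12.52, α = 5.98, σ_y = 56.00 → σ = 6.91 MPa, n = 8.10
  magnesium alloy: E = 45.50, α = 25.3, σ_y = 258.0 → σ = 106 MPa, n = 2.43
  brass: E = 99.97, α = 19.5, σ_y = 127.6 → σ = 180 MPa, n = 0.708
  gray cast iron: E = 108.9, α = 11.4, σ_y = 160.6 → σ = 115 MPa, n = 1.40
Brass has the lowest safety factor, n = 0.708.

brass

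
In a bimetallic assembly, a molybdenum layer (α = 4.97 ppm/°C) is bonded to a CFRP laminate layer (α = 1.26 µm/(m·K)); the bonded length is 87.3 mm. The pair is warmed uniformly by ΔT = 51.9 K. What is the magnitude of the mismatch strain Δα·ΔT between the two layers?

1.93×10⁻⁴

Δα = |4.97 − 1.26|×10⁻⁶/K = 3.71×10⁻⁶/K.
Mismatch strain = Δα·ΔT = 3.71×10⁻⁶ × 51.9 = 1.93×10⁻⁴.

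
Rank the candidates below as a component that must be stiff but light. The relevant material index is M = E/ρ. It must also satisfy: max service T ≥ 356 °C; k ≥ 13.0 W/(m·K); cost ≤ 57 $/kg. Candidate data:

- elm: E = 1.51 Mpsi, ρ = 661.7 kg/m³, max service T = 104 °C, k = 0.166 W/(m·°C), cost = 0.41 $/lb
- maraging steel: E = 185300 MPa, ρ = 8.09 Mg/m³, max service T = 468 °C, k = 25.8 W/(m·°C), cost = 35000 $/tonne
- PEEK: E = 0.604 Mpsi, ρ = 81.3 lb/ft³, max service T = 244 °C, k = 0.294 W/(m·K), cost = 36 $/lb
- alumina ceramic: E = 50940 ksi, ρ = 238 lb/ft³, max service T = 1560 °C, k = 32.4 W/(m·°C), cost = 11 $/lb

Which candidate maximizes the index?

Screen on constraints: max service T ≥ 356 °C; k ≥ 13.0 W/(m·K); cost ≤ 57 $/kg. Survivors: maraging steel, alumina ceramic.
In SI units:
  maraging steel: E = 185.3 GPa, ρ = 8090 kg/m³
  alumina ceramic: E = 351.2 GPa, ρ = 3812 kg/m³
  alumina ceramic: M = 92.1 MN·m/kg
  maraging steel: M = 22.9 MN·m/kg
Alumina ceramic has the largest M.

alumina ceramic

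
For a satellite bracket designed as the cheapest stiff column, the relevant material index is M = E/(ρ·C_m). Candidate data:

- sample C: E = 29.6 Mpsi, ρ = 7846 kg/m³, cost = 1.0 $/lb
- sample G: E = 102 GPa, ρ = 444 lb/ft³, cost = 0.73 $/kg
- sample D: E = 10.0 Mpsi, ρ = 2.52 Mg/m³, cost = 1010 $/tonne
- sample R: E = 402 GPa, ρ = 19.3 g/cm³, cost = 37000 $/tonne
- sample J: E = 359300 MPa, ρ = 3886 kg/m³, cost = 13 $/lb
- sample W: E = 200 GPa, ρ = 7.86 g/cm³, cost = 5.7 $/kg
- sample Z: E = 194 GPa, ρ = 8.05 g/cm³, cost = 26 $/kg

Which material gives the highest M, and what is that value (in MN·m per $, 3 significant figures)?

Convert each candidate to consistent units, then evaluate M:
  sample C: E = 204.1 GPa, ρ = 7846 kg/m³, cost = 2.205 $/kg
  sample G: E = 102.0 GPa, ρ = 7112 kg/m³, cost = 0.7300 $/kg
  sample D: E = 68.95 GPa, ρ = 2520 kg/m³, cost = 1.010 $/kg
  sample R: E = 402.0 GPa, ρ = 19300 kg/m³, cost = 37.00 $/kg
  sample J: E = 359.3 GPa, ρ = 3886 kg/m³, cost = 28.66 $/kg
  sample W: E = 200.0 GPa, ρ = 7860 kg/m³, cost = 5.700 $/kg
  sample Z: E = 194.0 GPa, ρ = 8050 kg/m³, cost = 26.00 $/kg
  sample D: M = 27.1 MN·m per $
  sample G: M = 19.6 MN·m per $
  sample C: M = 11.8 MN·m per $
  sample W: M = 4.46 MN·m per $
  sample J: M = 3.23 MN·m per $
  sample Z: M = 0.927 MN·m per $
  sample R: M = 0.563 MN·m per $
Sample D ranks first.

sample D, M = 27.1 MN·m per $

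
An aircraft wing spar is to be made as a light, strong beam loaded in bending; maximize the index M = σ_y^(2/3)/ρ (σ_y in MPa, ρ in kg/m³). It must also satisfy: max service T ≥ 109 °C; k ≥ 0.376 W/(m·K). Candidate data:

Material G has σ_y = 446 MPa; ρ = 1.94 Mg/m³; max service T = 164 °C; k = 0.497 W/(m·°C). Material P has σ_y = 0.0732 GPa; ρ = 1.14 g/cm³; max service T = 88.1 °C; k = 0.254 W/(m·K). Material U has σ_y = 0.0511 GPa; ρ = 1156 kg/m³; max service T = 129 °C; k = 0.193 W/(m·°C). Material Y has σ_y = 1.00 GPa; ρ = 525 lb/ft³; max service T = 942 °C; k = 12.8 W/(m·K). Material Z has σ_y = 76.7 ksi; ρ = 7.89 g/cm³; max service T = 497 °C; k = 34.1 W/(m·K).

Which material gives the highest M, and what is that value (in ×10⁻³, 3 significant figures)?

material G, M = 30.1×10⁻³

Screen on constraints: max service T ≥ 109 °C; k ≥ 0.376 W/(m·K). Survivors: material G, material Y, material Z.
In SI units:
  material G: σ_y = 446.0 MPa, ρ = 1940 kg/m³
  material Y: σ_y = 1000 MPa, ρ = 8410 kg/m³
  material Z: σ_y = 528.8 MPa, ρ = 7890 kg/m³
  material G: M = 30.1×10⁻³
  material Y: M = 11.9×10⁻³
  material Z: M = 8.29×10⁻³
Highest index: material G.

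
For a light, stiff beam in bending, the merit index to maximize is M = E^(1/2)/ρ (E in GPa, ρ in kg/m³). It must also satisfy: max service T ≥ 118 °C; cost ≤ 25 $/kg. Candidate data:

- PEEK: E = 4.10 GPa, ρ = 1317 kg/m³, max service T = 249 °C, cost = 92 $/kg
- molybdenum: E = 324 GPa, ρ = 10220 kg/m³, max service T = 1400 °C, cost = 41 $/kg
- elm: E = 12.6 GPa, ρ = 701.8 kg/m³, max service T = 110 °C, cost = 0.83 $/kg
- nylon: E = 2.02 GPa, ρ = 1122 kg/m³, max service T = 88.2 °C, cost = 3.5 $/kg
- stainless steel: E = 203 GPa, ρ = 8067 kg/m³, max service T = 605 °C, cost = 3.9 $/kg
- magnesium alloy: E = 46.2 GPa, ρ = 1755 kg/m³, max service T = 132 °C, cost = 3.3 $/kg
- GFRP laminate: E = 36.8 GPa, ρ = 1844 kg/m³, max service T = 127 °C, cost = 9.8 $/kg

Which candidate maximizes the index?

Screen on constraints: max service T ≥ 118 °C; cost ≤ 25 $/kg. Survivors: stainless steel, magnesium alloy, GFRP laminate.
Per-candidate index values:
  magnesium alloy: M = 3.87×10⁻³
  GFRP laminate: M = 3.29×10⁻³
  stainless steel: M = 1.77×10⁻³
The maximum is for magnesium alloy.

magnesium alloy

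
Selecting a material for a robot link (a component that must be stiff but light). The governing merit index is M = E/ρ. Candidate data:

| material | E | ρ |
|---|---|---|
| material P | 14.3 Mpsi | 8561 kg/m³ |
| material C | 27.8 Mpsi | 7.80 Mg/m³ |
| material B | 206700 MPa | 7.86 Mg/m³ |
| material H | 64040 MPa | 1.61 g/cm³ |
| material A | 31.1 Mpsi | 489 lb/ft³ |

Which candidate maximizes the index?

After converting to SI:
  material P: E = 98.60 GPa, ρ = 8561 kg/m³
  material C: E = 191.7 GPa, ρ = 7800 kg/m³
  material B: E = 206.7 GPa, ρ = 7860 kg/m³
  material H: E = 64.04 GPa, ρ = 1610 kg/m³
  material A: E = 214.4 GPa, ρ = 7833 kg/m³
  material H: M = 39.8 MN·m/kg
  material A: M = 27.4 MN·m/kg
  material B: M = 26.3 MN·m/kg
  material C: M = 24.6 MN·m/kg
  material P: M = 11.5 MN·m/kg
Material H has the largest M.

material H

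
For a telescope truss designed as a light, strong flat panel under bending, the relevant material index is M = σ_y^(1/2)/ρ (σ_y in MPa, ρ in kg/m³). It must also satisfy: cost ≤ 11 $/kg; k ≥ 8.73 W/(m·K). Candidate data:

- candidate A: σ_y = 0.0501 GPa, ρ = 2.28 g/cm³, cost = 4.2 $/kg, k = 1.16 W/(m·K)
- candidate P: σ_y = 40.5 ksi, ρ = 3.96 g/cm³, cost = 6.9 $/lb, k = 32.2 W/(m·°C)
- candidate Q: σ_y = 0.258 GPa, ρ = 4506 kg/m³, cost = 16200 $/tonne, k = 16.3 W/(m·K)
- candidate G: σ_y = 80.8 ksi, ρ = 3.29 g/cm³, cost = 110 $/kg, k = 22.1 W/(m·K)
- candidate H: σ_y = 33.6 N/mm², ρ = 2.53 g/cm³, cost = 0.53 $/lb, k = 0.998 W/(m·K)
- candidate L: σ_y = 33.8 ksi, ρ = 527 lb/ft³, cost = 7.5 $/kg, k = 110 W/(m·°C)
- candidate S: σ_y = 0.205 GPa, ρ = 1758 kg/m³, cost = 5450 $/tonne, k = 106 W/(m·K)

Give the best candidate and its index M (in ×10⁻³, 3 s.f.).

Screen on constraints: cost ≤ 11 $/kg; k ≥ 8.73 W/(m·K). Survivors: candidate L, candidate S.
Normalizing units and computing the index:
  candidate L: σ_y = 233.0 MPa, ρ = 8442 kg/m³
  candidate S: σ_y = 205.0 MPa, ρ = 1758 kg/m³
  candidate S: M = 8.14×10⁻³
  candidate L: M = 1.81×10⁻³
Candidate S ranks first.

candidate S, M = 8.14×10⁻³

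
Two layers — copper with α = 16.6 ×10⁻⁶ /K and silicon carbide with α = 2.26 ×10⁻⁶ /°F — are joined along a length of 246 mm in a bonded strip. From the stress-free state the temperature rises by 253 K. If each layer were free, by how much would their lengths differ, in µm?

silicon carbide: α = 2.26×10⁻⁶/°F × 9/5 = 4.07×10⁻⁶/K.
Δα = |16.6 − 4.07|×10⁻⁶/K = 12.5×10⁻⁶/K.
ΔL_mismatch = Δα·L·ΔT = 12.5×10⁻⁶ × 246.0 mm × 253.0 K = 780 µm.

780 µm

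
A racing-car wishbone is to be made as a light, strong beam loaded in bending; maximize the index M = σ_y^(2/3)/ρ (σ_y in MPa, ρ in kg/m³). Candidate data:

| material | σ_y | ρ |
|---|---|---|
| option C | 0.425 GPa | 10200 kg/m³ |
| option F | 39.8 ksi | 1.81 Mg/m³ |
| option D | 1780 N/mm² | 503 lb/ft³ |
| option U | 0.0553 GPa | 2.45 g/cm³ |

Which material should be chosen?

option F

Convert each candidate to consistent units, then evaluate M:
  option C: σ_y = 425.0 MPa, ρ = 10200 kg/m³
  option F: σ_y = 274.4 MPa, ρ = 1810 kg/m³
  option D: σ_y = 1780 MPa, ρ = 8057 kg/m³
  option U: σ_y = 55.30 MPa, ρ = 2450 kg/m³
  option F: M = 23.3×10⁻³
  option D: M = 18.2×10⁻³
  option U: M = 5.92×10⁻³
  option C: M = 5.54×10⁻³
The maximum is for option F.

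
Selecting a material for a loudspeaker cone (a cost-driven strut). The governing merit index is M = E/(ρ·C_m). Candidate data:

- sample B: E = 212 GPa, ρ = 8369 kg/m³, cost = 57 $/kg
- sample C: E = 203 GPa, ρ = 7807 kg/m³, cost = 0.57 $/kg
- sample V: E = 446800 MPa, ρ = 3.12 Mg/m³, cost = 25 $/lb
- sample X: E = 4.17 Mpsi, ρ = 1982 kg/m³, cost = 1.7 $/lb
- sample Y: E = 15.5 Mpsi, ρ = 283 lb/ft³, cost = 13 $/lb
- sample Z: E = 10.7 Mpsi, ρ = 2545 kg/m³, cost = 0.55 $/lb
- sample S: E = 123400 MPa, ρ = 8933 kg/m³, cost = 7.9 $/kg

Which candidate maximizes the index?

sample C

Convert each candidate to consistent units, then evaluate M:
  sample B: E = 212.0 GPa, ρ = 8369 kg/m³, cost = 57.00 $/kg
  sample C: E = 203.0 GPa, ρ = 7807 kg/m³, cost = 0.5700 $/kg
  sample V: E = 446.8 GPa, ρ = 3120 kg/m³, cost = 55.11 $/kg
  sample X: E = 28.75 GPa, ρ = 1982 kg/m³, cost = 3.748 $/kg
  sample Y: E = 106.9 GPa, ρ = 4533 kg/m³, cost = 28.66 $/kg
  sample Z: E = 73.77 GPa, ρ = 2545 kg/m³, cost = 1.213 $/kg
  sample S: E = 123.4 GPa, ρ = 8933 kg/m³, cost = 7.900 $/kg
  sample C: M = 45.6 MN·m per $
  sample Z: M = 23.9 MN·m per $
  sample X: M = 3.87 MN·m per $
  sample V: M = 2.60 MN·m per $
  sample S: M = 1.75 MN·m per $
  sample Y: M = 0.823 MN·m per $
  sample B: M = 0.444 MN·m per $
Sample C has the largest M.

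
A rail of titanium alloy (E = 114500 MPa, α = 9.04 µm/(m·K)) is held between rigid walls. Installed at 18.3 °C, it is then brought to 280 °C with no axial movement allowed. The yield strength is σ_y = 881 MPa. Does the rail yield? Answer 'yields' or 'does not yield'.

E = 114500 MPa = 114.5 GPa.
ΔT = 261.7 K. Constrained thermal stress σ = E·α·ΔT = 114.5×10³ MPa × 9.04×10⁻⁶ × 261.7 = 271 MPa (compressive).
Compare to σ_y = 881 MPa: σ < σ_y, so it does not yield.

does not yield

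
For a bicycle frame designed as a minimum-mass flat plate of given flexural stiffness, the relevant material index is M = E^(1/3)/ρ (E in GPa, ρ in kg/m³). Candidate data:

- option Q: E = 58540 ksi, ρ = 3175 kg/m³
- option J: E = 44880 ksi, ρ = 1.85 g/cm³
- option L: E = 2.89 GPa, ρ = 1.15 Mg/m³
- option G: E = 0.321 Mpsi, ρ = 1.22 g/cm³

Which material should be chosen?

option J

Convert each candidate to consistent units, then evaluate M:
  option Q: E = 403.6 GPa, ρ = 3175 kg/m³
  option J: E = 309.4 GPa, ρ = 1850 kg/m³
  option L: E = 2.890 GPa, ρ = 1150 kg/m³
  option G: E = 2.213 GPa, ρ = 1220 kg/m³
  option J: M = 3.66×10⁻³
  option Q: M = 2.33×10⁻³
  option L: M = 1.24×10⁻³
  option G: M = 1.07×10⁻³
Highest index: option J.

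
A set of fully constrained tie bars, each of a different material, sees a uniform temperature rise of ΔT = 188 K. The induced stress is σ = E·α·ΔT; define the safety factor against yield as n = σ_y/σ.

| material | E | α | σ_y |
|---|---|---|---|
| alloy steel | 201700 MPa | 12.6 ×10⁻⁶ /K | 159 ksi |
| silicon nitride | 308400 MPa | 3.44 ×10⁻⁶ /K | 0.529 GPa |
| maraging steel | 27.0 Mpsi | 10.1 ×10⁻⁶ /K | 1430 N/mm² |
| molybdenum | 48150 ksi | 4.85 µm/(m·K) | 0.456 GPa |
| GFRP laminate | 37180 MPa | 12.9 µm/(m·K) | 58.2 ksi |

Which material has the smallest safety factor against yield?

molybdenum

Converting E to GPa, α to ×10⁻⁶/K, σ_y to MPa, then σ and n for each:
  alloy steel: E = 201.7, α = 12.6, σ_y = 1096 → σ = 478 MPa, n = 2.29
  silicon nitride: E = 308.4, α = 3.44, σ_y = 529.0 → σ = 199 MPa, n = 2.65
  maraging steel: E = 186.2, α = 10.1, σ_y = 1430 → σ = 353 MPa, n = 4.05
  molybdenum: E = 332.0, α = 4.85, σ_y = 456.0 → σ = 303 MPa, n = 1.51
  GFRP laminate: E = 37.18, α = 12.9, σ_y = 401.3 → σ = 90.2 MPa, n = 4.45
Molybdenum has the lowest safety factor, n = 1.51.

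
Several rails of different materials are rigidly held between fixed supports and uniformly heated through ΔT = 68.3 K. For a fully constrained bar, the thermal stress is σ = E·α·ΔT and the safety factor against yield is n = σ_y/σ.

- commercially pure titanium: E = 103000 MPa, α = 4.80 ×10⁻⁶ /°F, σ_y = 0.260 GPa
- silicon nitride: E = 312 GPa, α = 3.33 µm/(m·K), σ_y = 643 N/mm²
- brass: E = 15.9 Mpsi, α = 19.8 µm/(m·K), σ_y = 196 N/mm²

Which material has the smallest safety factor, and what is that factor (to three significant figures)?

brass, n = 1.32

Converting E to GPa, α to ×10⁻⁶/K, σ_y to MPa, then σ and n for each:
  commercially pure titanium: E = 103.0, α = 8.64, σ_y = 260.0 → σ = 60.8 MPa, n = 4.28
  silicon nitride: E = 312.0, α = 3.33, σ_y = 643.0 → σ = 71.0 MPa, n = 9.06
  brass: E = 109.6, α = 19.8, σ_y = 196.0 → σ = 148 MPa, n = 1.32
Brass has the lowest safety factor, n = 1.32.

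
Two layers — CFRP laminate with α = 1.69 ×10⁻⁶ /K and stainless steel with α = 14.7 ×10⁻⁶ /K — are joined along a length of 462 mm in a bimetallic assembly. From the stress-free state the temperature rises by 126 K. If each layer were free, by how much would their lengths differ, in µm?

757 µm

Δα = |1.69 − 14.7|×10⁻⁶/K = 13.0×10⁻⁶/K.
ΔL_mismatch = Δα·L·ΔT = 13.0×10⁻⁶ × 462.0 mm × 126.0 K = 757 µm.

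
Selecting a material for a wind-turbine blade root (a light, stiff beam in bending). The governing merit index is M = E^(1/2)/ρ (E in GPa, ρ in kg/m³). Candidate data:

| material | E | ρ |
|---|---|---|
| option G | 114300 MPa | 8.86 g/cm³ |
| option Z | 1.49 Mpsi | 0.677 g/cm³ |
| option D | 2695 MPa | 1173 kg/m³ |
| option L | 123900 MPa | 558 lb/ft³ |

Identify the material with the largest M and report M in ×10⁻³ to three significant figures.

option Z, M = 4.73×10⁻³

In SI units:
  option G: E = 114.3 GPa, ρ = 8860 kg/m³
  option Z: E = 10.27 GPa, ρ = 677.0 kg/m³
  option D: E = 2.695 GPa, ρ = 1173 kg/m³
  option L: E = 123.9 GPa, ρ = 8938 kg/m³
  option Z: M = 4.73×10⁻³
  option D: M = 1.40×10⁻³
  option L: M = 1.25×10⁻³
  option G: M = 1.21×10⁻³
The maximum is for option Z.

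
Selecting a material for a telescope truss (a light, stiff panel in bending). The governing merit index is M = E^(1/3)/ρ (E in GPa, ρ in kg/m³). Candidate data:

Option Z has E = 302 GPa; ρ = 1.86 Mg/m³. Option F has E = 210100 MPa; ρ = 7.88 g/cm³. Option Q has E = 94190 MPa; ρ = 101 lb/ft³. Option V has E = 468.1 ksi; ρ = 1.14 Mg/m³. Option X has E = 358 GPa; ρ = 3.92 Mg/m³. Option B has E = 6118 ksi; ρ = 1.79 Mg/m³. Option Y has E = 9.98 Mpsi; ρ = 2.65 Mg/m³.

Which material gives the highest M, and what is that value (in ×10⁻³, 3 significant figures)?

option Z, M = 3.61×10⁻³

In SI units:
  option Z: E = 302.0 GPa, ρ = 1860 kg/m³
  option F: E = 210.1 GPa, ρ = 7880 kg/m³
  option Q: E = 94.19 GPa, ρ = 1618 kg/m³
  option V: E = 3.227 GPa, ρ = 1140 kg/m³
  option X: E = 358.0 GPa, ρ = 3920 kg/m³
  option B: E = 42.18 GPa, ρ = 1790 kg/m³
  option Y: E = 68.81 GPa, ρ = 2650 kg/m³
  option Z: M = 3.61×10⁻³
  option Q: M = 2.81×10⁻³
  option B: M = 1.94×10⁻³
  option X: M = 1.81×10⁻³
  option Y: M = 1.55×10⁻³
  option V: M = 1.30×10⁻³
  option F: M = 0.754×10⁻³
The maximum is for option Z.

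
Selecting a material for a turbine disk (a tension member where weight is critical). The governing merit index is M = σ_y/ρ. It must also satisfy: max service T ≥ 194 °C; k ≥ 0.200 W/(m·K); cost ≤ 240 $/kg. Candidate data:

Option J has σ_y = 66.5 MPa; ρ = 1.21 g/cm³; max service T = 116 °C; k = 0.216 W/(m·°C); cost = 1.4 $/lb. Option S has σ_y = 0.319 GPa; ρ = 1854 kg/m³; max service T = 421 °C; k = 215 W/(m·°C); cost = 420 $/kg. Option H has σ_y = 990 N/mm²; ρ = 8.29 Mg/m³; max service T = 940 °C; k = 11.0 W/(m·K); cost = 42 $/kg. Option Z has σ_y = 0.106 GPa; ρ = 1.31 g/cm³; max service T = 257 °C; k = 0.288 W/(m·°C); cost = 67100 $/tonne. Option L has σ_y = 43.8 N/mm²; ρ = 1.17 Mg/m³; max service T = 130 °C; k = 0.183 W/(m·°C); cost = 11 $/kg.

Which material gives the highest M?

Screen on constraints: max service T ≥ 194 °C; k ≥ 0.200 W/(m·K); cost ≤ 240 $/kg. Survivors: option H, option Z.
Convert each candidate to consistent units, then evaluate M:
  option H: σ_y = 990.0 MPa, ρ = 8290 kg/m³
  option Z: σ_y = 106.0 MPa, ρ = 1310 kg/m³
  option H: M = 119 kN·m/kg
  option Z: M = 80.9 kN·m/kg
Highest index: option H.

option H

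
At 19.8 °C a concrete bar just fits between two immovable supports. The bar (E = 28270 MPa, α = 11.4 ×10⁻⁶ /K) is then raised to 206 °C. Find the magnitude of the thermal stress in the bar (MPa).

60.0 MPa

E = 28270 MPa = 28.27 GPa.
ΔT = 186.2 K. Constrained thermal stress σ = E·α·ΔT = 28.27×10³ MPa × 11.4×10⁻⁶ × 186.2 = 60.0 MPa (compressive).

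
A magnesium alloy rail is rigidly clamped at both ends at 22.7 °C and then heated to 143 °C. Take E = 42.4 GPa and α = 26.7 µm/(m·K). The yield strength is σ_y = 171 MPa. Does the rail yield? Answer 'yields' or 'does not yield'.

ΔT = 120.3 K. Constrained thermal stress σ = E·α·ΔT = 42.40×10³ MPa × 26.7×10⁻⁶ × 120.3 = 136 MPa (compressive).
Compare to σ_y = 171 MPa: σ < σ_y, so it does not yield.

does not yield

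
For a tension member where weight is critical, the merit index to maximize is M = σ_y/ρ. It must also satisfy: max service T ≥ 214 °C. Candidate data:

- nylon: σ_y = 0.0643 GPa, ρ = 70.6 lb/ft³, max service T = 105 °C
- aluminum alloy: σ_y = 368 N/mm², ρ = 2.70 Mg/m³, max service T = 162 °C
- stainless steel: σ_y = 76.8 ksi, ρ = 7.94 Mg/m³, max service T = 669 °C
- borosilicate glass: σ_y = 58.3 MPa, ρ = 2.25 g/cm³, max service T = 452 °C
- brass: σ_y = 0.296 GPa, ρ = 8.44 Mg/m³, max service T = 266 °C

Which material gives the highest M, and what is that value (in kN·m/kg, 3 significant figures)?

stainless steel, M = 66.7 kN·m/kg

Screen on constraints: max service T ≥ 214 °C. Survivors: stainless steel, borosilicate glass, brass.
In SI units:
  stainless steel: σ_y = 529.5 MPa, ρ = 7940 kg/m³
  borosilicate glass: σ_y = 58.30 MPa, ρ = 2250 kg/m³
  brass: σ_y = 296.0 MPa, ρ = 8440 kg/m³
  stainless steel: M = 66.7 kN·m/kg
  brass: M = 35.1 kN·m/kg
  borosilicate glass: M = 25.9 kN·m/kg
Stainless steel ranks first.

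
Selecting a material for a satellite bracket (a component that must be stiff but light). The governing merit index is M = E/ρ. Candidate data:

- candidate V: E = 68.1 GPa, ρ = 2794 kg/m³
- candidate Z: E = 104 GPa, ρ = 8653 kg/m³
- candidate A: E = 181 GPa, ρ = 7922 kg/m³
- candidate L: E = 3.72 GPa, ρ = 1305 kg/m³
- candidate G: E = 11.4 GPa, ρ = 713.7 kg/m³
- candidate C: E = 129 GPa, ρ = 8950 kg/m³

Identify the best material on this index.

candidate V

Computing M directly (units already consistent):
  candidate V: M = 24.4 MN·m/kg
  candidate A: M = 22.8 MN·m/kg
  candidate G: M = 16.0 MN·m/kg
  candidate C: M = 14.4 MN·m/kg
  candidate Z: M = 12.0 MN·m/kg
  candidate L: M = 2.85 MN·m/kg
Candidate V ranks first.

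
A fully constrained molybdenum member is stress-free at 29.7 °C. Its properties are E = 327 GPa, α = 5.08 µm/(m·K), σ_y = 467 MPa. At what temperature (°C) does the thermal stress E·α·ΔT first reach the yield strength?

311 °C

E·α·ΔT = 467.0 MPa ⇒ ΔT = 467.0 / (327.0×10³ × 5.08×10⁻⁶) = 281.1 K.
T = 29.7 + 281.1 = 310.8 °C.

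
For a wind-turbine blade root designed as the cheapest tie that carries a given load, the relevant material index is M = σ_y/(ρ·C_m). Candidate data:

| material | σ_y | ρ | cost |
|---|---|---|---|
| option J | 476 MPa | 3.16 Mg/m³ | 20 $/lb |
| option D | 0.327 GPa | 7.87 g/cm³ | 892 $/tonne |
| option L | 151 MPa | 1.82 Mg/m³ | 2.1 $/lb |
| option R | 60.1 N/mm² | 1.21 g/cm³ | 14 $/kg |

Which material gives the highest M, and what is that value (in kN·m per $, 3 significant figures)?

In SI units:
  option J: σ_y = 476.0 MPa, ρ = 3160 kg/m³, cost = 44.09 $/kg
  option D: σ_y = 327.0 MPa, ρ = 7870 kg/m³, cost = 0.8920 $/kg
  option L: σ_y = 151.0 MPa, ρ = 1820 kg/m³, cost = 4.630 $/kg
  option R: σ_y = 60.10 MPa, ρ = 1210 kg/m³, cost = 14.00 $/kg
  option D: M = 46.6 kN·m per $
  option L: M = 17.9 kN·m per $
  option R: M = 3.55 kN·m per $
  option J: M = 3.42 kN·m per $
Highest index: option D.

option D, M = 46.6 kN·m per $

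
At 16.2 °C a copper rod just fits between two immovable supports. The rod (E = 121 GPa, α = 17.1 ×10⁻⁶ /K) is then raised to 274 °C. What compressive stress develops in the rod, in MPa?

ΔT = 257.8 K. Constrained thermal stress σ = E·α·ΔT = 121.0×10³ MPa × 17.1×10⁻⁶ × 257.8 = 533 MPa (compressive).

533 MPa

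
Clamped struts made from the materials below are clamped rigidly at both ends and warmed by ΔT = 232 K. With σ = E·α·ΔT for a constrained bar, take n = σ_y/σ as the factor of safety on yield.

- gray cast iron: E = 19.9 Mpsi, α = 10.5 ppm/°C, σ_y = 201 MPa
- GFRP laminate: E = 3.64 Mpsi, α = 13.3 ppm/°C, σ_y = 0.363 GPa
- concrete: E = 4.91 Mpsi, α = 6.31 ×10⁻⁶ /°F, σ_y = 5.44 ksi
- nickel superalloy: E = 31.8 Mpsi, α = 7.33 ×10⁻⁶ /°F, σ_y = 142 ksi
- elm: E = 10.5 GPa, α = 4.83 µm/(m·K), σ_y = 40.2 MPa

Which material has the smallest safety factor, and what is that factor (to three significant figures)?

Converting E to GPa, α to ×10⁻⁶/K, σ_y to MPa, then σ and n for each:
  gray cast iron: E = 137.2, α = 10.5, σ_y = 201.0 → σ = 334 MPa, n = 0.601
  GFRP laminate: E = 25.10, α = 13.3, σ_y = 363.0 → σ = 77.4 MPa, n = 4.69
  concrete: E = 33.85, α = 11.4, σ_y = 37.51 → σ = 89.2 MPa, n = 0.420
  nickel superalloy: E = 219.3, α = 13.2, σ_y = 979.1 → σ = 671 MPa, n = 1.46
  elm: E = 10.50, α = 4.83, σ_y = 40.20 → σ = 11.8 MPa, n = 3.42
The minimum is concrete at n = 0.420.

concrete, n = 0.420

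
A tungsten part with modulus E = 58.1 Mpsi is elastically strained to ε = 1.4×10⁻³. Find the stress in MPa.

561 MPa

E = 58.1 Mpsi = 400.6 GPa.
σ = E·ε = 400600 MPa × 1.4×10⁻³ = 561 MPa.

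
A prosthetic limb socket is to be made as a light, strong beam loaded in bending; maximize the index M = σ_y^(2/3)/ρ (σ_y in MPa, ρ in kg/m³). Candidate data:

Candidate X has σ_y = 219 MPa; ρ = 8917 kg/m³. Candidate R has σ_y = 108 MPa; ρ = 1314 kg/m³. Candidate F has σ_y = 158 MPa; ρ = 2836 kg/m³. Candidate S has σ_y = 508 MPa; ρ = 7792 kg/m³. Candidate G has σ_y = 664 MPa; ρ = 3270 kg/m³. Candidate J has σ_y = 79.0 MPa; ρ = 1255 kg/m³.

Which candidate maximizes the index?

candidate G

Computing M directly (units already consistent):
  candidate G: M = 23.3×10⁻³
  candidate R: M = 17.3×10⁻³
  candidate J: M = 14.7×10⁻³
  candidate F: M = 10.3×10⁻³
  candidate S: M = 8.17×10⁻³
  candidate X: M = 4.07×10⁻³
Highest index: candidate G.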